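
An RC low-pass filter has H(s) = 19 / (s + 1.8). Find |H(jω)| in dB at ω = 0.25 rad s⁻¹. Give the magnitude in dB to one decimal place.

|j0.25 + 1.8| = √(0.25² + 1.8²) = 1.817
|H(j0.25)| = 19 / 1.817 = 10.455
20 log₁₀(10.455) = 20.39 dB

20.4 dB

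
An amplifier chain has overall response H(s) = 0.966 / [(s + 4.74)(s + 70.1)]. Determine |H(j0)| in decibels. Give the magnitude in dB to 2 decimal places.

H(0) = 0.966 / (4.74 × 70.1) = 0.0029072
20 log₁₀(0.0029072) = -50.730 dB

-50.73 dB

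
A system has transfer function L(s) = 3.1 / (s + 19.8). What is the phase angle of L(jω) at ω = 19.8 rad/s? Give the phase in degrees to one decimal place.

∠(j19.8 + 19.8) = arctan(19.8/19.8) = 45.00°
∠L(j19.8) = −45.00° = -45.00°

-45.0 deg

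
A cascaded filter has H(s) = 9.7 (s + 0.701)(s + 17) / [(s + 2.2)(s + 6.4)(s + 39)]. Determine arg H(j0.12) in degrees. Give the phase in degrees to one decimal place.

∠(j0.12 + 0.701) = arctan(0.12/0.701) = 9.71°
∠(j0.12 + 17) = arctan(0.12/17) = 0.40°
∠(j0.12 + 2.2) = arctan(0.12/2.2) = 3.12°
∠(j0.12 + 6.4) = arctan(0.12/6.4) = 1.07°
∠(j0.12 + 39) = arctan(0.12/39) = 0.18°
∠H(j0.12) = 9.71° + 0.40° − (3.12° + 1.07° + 0.18°) = 5.75°

5.7°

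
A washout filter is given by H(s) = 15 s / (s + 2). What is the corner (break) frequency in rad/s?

The single real pole at s = −2 gives a corner at ω = 2 rad/s.

2 rad/s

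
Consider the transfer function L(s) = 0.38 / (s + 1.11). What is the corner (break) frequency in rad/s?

The single real pole at s = −1.11 gives a corner at ω = 1.11 rad/s.

1.11 rad/s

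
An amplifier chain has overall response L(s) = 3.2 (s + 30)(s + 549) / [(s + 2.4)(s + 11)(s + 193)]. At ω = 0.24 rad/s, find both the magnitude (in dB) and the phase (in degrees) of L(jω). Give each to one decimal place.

|j0.24 + 30| = √(0.24² + 30²) = 30
|j0.24 + 549| = √(0.24² + 549²) = 549
|j0.24 + 2.4| = √(0.24² + 2.4²) = 2.412
|j0.24 + 11| = √(0.24² + 11²) = 11
|j0.24 + 193| = √(0.24² + 193²) = 193
|L(j0.24)| = 3.2 × 30 × 549 / (2.412 × 11 × 193) = 10.29
20 log₁₀(10.29) = 20.25 dB
∠(j0.24 + 30) = arctan(0.24/30) = 0.46°
∠(j0.24 + 549) = arctan(0.24/549) = 0.03°
∠(j0.24 + 2.4) = arctan(0.24/2.4) = 5.71°
∠(j0.24 + 11) = arctan(0.24/11) = 1.25°
∠(j0.24 + 193) = arctan(0.24/193) = 0.07°
∠L(j0.24) = 0.46° + 0.03° − (5.71° + 1.25° + 0.07°) = -6.55°

|L| = 20.2 dB, ∠L = -6.5 deg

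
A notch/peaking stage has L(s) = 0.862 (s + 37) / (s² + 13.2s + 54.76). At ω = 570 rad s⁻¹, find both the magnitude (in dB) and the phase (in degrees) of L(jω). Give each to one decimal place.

|j570 + 37| = √(570² + 37²) = 571.2
|(j570)² + 13.2(j570) + 54.76| = |-3.2485e+05 + j7524| = 3.249e+05
|L(j570)| = 0.862 × 571.2 / 3.249e+05 = 0.0015153
20 log₁₀(0.0015153) = -56.39 dB
∠(j570 + 37) = arctan(570/37) = 86.29°
∠[(j570)² + 13.2(j570) + 54.76] = ∠[-3.2485e+05 + j7524] = 178.67°
∠L(j570) = 86.29° − 178.67° = -92.39°

|L| = -56.4 dB, ∠L = -92.4 deg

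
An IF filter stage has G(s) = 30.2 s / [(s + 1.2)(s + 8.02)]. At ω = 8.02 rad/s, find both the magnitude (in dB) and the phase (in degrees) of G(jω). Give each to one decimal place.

|j8.02| = 8.02
|j8.02 + 1.2| = √(8.02² + 1.2²) = 8.109
|j8.02 + 8.02| = √(8.02² + 8.02²) = 11.34
|G(j8.02)| = 30.2 × 8.02 / (8.109 × 11.34) = 2.6334
20 log₁₀(2.6334) = 8.41 dB
∠(j8.02) = 90.00°
∠(j8.02 + 1.2) = arctan(8.02/1.2) = 81.49°
∠(j8.02 + 8.02) = arctan(8.02/8.02) = 45.00°
∠G(j8.02) = 90.00° − (81.49° + 45.00°) = -36.49°

|G| = 8.4 dB, ∠G = -36.5°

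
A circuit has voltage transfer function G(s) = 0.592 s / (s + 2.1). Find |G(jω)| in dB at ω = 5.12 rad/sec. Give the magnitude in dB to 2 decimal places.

|j5.12| = 5.12
|j5.12 + 2.1| = √(5.12² + 2.1²) = 5.534
|G(j5.12)| = 0.592 × 5.12 / 5.534 = 0.54772
20 log₁₀(0.54772) = -5.229 dB

-5.23 dB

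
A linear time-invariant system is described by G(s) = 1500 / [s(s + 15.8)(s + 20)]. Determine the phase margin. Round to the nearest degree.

62°

Gain crossover: |G(jω)| = 1 at ω ≈ 4.46 rad/s.
∠G(j4.46) = −90° − arctan(4.46/15.8) − arctan(4.46/20) ≈ -118.33°
PM = 180° + (-118.33°) = 61.67°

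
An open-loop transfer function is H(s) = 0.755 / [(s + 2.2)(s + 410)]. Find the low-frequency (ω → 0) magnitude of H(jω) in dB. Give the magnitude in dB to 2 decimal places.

-61.55 dB

H(0) = 0.755 / (2.2 × 410) = 0.00083703
20 log₁₀(0.00083703) = -61.545 dB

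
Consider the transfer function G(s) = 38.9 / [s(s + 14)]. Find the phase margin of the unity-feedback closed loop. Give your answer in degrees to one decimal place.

Gain crossover: |G(jω)| = 1 at ω ≈ 2.73 rad/s.
∠G(j2.73) = −90° − arctan(2.73/14) ≈ -101.02°
PM = 180° + (-101.02°) = 78.98°

79.0°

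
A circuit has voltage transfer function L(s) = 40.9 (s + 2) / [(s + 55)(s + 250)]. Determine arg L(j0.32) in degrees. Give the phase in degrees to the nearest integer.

9°

∠(j0.32 + 2) = arctan(0.32/2) = 9.09°
∠(j0.32 + 55) = arctan(0.32/55) = 0.33°
∠(j0.32 + 250) = arctan(0.32/250) = 0.07°
∠L(j0.32) = 9.09° − (0.33° + 0.07°) = 8.68°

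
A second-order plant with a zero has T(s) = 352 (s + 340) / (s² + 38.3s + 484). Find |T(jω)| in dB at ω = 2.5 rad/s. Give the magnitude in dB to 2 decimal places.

47.81 dB

|j2.5 + 340| = √(2.5² + 340²) = 340
|(j2.5)² + 38.3(j2.5) + 484| = |477.75 + j95.75| = 487.3
|T(j2.5)| = 352 × 340 / 487.3 = 245.63
20 log₁₀(245.63) = 47.806 dB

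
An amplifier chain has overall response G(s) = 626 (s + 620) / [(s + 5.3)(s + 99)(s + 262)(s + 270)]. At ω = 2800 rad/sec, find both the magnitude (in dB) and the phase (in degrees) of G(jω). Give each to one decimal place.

|G| = -150.8 dB, ∠G = -269.5°

|j2800 + 620| = √(2800² + 620²) = 2868
|j2800 + 5.3| = √(2800² + 5.3²) = 2800
|j2800 + 99| = √(2800² + 99²) = 2802
|j2800 + 262| = √(2800² + 262²) = 2812
|j2800 + 270| = √(2800² + 270²) = 2813
|G(j2800)| = 626 × 2868 / (2800 × 2802 × 2812 × 2813) = 2.8928e-08
20 log₁₀(2.8928e-08) = -150.77 dB
∠(j2800 + 620) = arctan(2800/620) = 77.51°
∠(j2800 + 5.3) = arctan(2800/5.3) = 89.89°
∠(j2800 + 99) = arctan(2800/99) = 87.98°
∠(j2800 + 262) = arctan(2800/262) = 84.65°
∠(j2800 + 270) = arctan(2800/270) = 84.49°
∠G(j2800) = 77.51° − (89.89° + 87.98° + 84.65° + 84.49°) = -269.50°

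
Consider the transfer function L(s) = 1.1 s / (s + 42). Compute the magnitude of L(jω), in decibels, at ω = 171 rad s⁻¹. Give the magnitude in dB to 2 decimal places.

0.57 dB

|j171| = 171
|j171 + 42| = √(171² + 42²) = 176.1
|L(j171)| = 1.1 × 171 / 176.1 = 1.0683
20 log₁₀(1.0683) = 0.573 dB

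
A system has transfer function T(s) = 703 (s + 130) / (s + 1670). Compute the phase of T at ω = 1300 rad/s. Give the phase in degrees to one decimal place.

46.4°

∠(j1300 + 130) = arctan(1300/130) = 84.29°
∠(j1300 + 1670) = arctan(1300/1670) = 37.90°
∠T(j1300) = 84.29° − 37.90° = 46.39°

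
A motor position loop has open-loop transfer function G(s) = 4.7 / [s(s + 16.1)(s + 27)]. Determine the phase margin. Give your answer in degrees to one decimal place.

Gain crossover: |G(jω)| = 1 at ω ≈ 0.0108 rad/s.
∠G(j0.0108) = −90° − arctan(0.0108/16.1) − arctan(0.0108/27) ≈ -90.06°
PM = 180° + (-90.06°) = 89.94°

89.9 deg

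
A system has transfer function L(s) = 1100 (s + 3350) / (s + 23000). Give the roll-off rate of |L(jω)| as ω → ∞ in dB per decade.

With 1 zero and 1 pole, the high-frequency asymptotic slope is 20 × (1 − 1) = 0 dB/decade.

0 dB/decade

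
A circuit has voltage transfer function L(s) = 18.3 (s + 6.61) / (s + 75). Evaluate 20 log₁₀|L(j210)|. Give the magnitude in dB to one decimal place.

|j210 + 6.61| = √(210² + 6.61²) = 210.1
|j210 + 75| = √(210² + 75²) = 223
|L(j210)| = 18.3 × 210.1 / 223 = 17.242
20 log₁₀(17.242) = 24.73 dB

24.7 dB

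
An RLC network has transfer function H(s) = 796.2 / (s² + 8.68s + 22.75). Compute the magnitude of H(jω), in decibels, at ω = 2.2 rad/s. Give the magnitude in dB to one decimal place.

|(j2.2)² + 8.68(j2.2) + 22.75| = |17.91 + j19.096| = 26.18
|H(j2.2)| = 796.2 / 26.18 = 30.412
20 log₁₀(30.412) = 29.66 dB

29.7 dB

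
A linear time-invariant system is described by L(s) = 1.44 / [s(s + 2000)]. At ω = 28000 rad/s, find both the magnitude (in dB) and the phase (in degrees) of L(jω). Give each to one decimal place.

|L| = -174.7 dB, ∠L = -175.9°

|j28000 + 2000| = √(28000² + 2000²) = 2.807e+04
|j28000| = 2.8e+04
|L(j28000)| = 1.44 / (2.807e+04 × 2.8e+04) = 1.8321e-09
20 log₁₀(1.8321e-09) = -174.74 dB
∠(j28000 + 2000) = arctan(28000/2000) = 85.91°
∠(j28000) = 90.00°
∠L(j28000) = − (85.91° + 90.00°) = -175.91°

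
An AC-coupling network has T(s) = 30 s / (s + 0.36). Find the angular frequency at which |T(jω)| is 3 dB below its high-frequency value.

0.36 rad/sec

For a single-pole high-pass, the −3 dB point is at the pole: ω = 0.36 rad/sec.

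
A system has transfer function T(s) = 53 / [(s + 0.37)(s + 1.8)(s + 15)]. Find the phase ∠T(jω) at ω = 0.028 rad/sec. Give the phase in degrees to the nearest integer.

∠(j0.028 + 0.37) = arctan(0.028/0.37) = 4.33°
∠(j0.028 + 1.8) = arctan(0.028/1.8) = 0.89°
∠(j0.028 + 15) = arctan(0.028/15) = 0.11°
∠T(j0.028) = − (4.33° + 0.89° + 0.11°) = -5.33°

-5°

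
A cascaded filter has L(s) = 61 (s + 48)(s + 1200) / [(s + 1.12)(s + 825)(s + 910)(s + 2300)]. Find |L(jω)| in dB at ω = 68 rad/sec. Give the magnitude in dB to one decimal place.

|j68 + 48| = √(68² + 48²) = 83.23
|j68 + 1200| = √(68² + 1200²) = 1202
|j68 + 1.12| = √(68² + 1.12²) = 68.01
|j68 + 825| = √(68² + 825²) = 827.8
|j68 + 910| = √(68² + 910²) = 912.5
|j68 + 2300| = √(68² + 2300²) = 2301
|L(j68)| = 61 × 83.23 × 1202 / (68.01 × 827.8 × 912.5 × 2301) = 5.1624e-05
20 log₁₀(5.1624e-05) = -85.74 dB

-85.7 dB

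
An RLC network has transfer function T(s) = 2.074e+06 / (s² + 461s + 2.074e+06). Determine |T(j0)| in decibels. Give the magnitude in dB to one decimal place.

T(0) = 2.074e+06 / 2.074e+06 = 1
20 log₁₀(1) = 0.00 dB

0.0 dB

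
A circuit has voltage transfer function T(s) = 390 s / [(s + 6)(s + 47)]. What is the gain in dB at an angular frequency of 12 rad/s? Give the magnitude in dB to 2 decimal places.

|j12| = 12
|j12 + 6| = √(12² + 6²) = 13.42
|j12 + 47| = √(12² + 47²) = 48.51
|T(j12)| = 390 × 12 / (13.42 × 48.51) = 7.1912
20 log₁₀(7.1912) = 17.136 dB

17.14 dB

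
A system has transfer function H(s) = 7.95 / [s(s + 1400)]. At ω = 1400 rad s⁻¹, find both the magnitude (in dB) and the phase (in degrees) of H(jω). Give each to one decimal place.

|H| = -110.8 dB, ∠H = -135.0°

|j1400 + 1400| = √(1400² + 1400²) = 1980
|j1400| = 1400
|H(j1400)| = 7.95 / (1980 × 1400) = 2.8681e-06
20 log₁₀(2.8681e-06) = -110.85 dB
∠(j1400 + 1400) = arctan(1400/1400) = 45.00°
∠(j1400) = 90.00°
∠H(j1400) = − (45.00° + 90.00°) = -135.00°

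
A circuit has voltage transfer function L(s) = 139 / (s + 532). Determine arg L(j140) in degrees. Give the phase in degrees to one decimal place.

-14.7°

∠(j140 + 532) = arctan(140/532) = 14.74°
∠L(j140) = −14.74° = -14.74°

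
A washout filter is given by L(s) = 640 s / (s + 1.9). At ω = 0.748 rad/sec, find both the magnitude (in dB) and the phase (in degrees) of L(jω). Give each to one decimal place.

|j0.748| = 0.748
|j0.748 + 1.9| = √(0.748² + 1.9²) = 2.042
|L(j0.748)| = 640 × 0.748 / 2.042 = 234.44
20 log₁₀(234.44) = 47.40 dB
∠(j0.748) = 90.00°
∠(j0.748 + 1.9) = arctan(0.748/1.9) = 21.49°
∠L(j0.748) = 90.00° − 21.49° = 68.51°

|L| = 47.4 dB, ∠L = 68.5°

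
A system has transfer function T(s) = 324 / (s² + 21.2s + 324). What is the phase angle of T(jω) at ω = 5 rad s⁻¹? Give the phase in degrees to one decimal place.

-19.5°

∠[(j5)² + 21.2(j5) + 324] = ∠[299 + j106] = 19.52°
∠T(j5) = −19.52° = -19.52°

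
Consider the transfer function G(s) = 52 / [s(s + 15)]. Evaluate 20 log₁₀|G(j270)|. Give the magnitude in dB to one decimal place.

|j270 + 15| = √(270² + 15²) = 270.4
|j270| = 270
|G(j270)| = 52 / (270.4 × 270) = 0.00071221
20 log₁₀(0.00071221) = -62.95 dB

-62.9 dB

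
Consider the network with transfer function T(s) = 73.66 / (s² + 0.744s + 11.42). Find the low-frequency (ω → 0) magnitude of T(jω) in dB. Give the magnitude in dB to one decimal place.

16.2 dB

T(0) = 73.66 / 11.42 = 6.4501
20 log₁₀(6.4501) = 16.19 dB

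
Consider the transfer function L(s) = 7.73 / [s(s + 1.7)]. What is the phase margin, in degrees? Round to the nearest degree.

Gain crossover: |L(jω)| = 1 at ω ≈ 2.53 rad/s.
∠L(j2.53) = −90° − arctan(2.53/1.7) ≈ -146.14°
PM = 180° + (-146.14°) = 33.86°

34°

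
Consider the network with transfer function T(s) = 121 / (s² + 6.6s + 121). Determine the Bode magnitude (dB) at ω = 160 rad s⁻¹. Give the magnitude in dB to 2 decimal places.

|(j160)² + 6.6(j160) + 121| = |-25479 + j1056| = 2.55e+04
|T(j160)| = 121 / 2.55e+04 = 0.0047449
20 log₁₀(0.0047449) = -46.475 dB

-46.48 dB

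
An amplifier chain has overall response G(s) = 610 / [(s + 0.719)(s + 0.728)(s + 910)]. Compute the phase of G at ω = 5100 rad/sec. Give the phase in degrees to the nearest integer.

-260 deg

∠(j5100 + 0.719) = arctan(5100/0.719) = 89.99°
∠(j5100 + 0.728) = arctan(5100/0.728) = 89.99°
∠(j5100 + 910) = arctan(5100/910) = 79.88°
∠G(j5100) = − (89.99° + 89.99° + 79.88°) = -259.87°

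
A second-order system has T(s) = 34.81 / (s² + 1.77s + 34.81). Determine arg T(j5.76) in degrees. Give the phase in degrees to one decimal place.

∠[(j5.76)² + 1.77(j5.76) + 34.81] = ∠[1.6324 + j10.195] = 80.90°
∠T(j5.76) = −80.90° = -80.90°

-80.9 deg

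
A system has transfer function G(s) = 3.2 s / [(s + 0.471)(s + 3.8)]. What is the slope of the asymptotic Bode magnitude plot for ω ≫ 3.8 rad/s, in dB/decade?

With 1 zero and 2 poles, the high-frequency asymptotic slope is 20 × (1 − 2) = -20 dB/decade.

-20 dB/decade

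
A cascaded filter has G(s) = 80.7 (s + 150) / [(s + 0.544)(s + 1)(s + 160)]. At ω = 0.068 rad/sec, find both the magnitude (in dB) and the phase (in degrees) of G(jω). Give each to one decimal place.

|G| = 42.8 dB, ∠G = -11.0°

|j0.068 + 150| = √(0.068² + 150²) = 150
|j0.068 + 0.544| = √(0.068² + 0.544²) = 0.5482
|j0.068 + 1| = √(0.068² + 1²) = 1.002
|j0.068 + 160| = √(0.068² + 160²) = 160
|G(j0.068)| = 80.7 × 150 / (0.5482 × 1.002 × 160) = 137.68
20 log₁₀(137.68) = 42.78 dB
∠(j0.068 + 150) = arctan(0.068/150) = 0.03°
∠(j0.068 + 0.544) = arctan(0.068/0.544) = 7.13°
∠(j0.068 + 1) = arctan(0.068/1) = 3.89°
∠(j0.068 + 160) = arctan(0.068/160) = 0.02°
∠G(j0.068) = 0.03° − (7.13° + 3.89° + 0.02°) = -11.01°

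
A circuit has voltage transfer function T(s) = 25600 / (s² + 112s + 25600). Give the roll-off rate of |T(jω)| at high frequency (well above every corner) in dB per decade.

-40 dB/decade

With 0 zeros and 2 poles, the high-frequency asymptotic slope is 20 × (0 − 2) = -40 dB/decade.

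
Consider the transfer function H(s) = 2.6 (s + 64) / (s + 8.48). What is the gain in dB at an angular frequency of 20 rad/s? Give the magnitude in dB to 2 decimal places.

|j20 + 64| = √(20² + 64²) = 67.05
|j20 + 8.48| = √(20² + 8.48²) = 21.72
|H(j20)| = 2.6 × 67.05 / 21.72 = 8.0252
20 log₁₀(8.0252) = 18.089 dB

18.09 dB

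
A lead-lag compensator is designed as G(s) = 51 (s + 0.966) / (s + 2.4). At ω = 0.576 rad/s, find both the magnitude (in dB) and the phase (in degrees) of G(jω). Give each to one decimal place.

|j0.576 + 0.966| = √(0.576² + 0.966²) = 1.125
|j0.576 + 2.4| = √(0.576² + 2.4²) = 2.468
|G(j0.576)| = 51 × 1.125 / 2.468 = 23.24
20 log₁₀(23.24) = 27.32 dB
∠(j0.576 + 0.966) = arctan(0.576/0.966) = 30.81°
∠(j0.576 + 2.4) = arctan(0.576/2.4) = 13.50°
∠G(j0.576) = 30.81° − 13.50° = 17.31°

|G| = 27.3 dB, ∠G = 17.3 deg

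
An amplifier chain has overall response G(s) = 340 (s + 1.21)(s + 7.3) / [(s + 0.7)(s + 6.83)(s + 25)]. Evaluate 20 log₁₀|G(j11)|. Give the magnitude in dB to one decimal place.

22.1 dB

|j11 + 1.21| = √(11² + 1.21²) = 11.07
|j11 + 7.3| = √(11² + 7.3²) = 13.2
|j11 + 0.7| = √(11² + 0.7²) = 11.02
|j11 + 6.83| = √(11² + 6.83²) = 12.95
|j11 + 25| = √(11² + 25²) = 27.31
|G(j11)| = 340 × 11.07 × 13.2 / (11.02 × 12.95 × 27.31) = 12.743
20 log₁₀(12.743) = 22.11 dB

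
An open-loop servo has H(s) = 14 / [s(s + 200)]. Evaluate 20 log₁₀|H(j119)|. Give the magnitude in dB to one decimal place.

|j119 + 200| = √(119² + 200²) = 232.7
|j119| = 119
|H(j119)| = 14 / (232.7 × 119) = 0.00050552
20 log₁₀(0.00050552) = -65.93 dB

-65.9 dB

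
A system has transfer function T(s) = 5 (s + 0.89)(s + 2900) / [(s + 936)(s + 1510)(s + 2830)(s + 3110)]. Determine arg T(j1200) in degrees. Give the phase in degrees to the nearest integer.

-22°

∠(j1200 + 0.89) = arctan(1200/0.89) = 89.96°
∠(j1200 + 2900) = arctan(1200/2900) = 22.48°
∠(j1200 + 936) = arctan(1200/936) = 52.05°
∠(j1200 + 1510) = arctan(1200/1510) = 38.47°
∠(j1200 + 2830) = arctan(1200/2830) = 22.98°
∠(j1200 + 3110) = arctan(1200/3110) = 21.10°
∠T(j1200) = 89.96° + 22.48° − (52.05° + 38.47° + 22.98° + 21.10°) = -22.16°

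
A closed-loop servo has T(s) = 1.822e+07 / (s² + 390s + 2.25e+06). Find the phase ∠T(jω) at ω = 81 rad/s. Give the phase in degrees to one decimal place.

∠[(j81)² + 390(j81) + 2.25e+06] = ∠[2.2434e+06 + j31590] = 0.81°
∠T(j81) = −0.81° = -0.81°

-0.8°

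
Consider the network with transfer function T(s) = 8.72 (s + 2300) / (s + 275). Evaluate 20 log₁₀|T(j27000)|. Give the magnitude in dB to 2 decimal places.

|j27000 + 2300| = √(27000² + 2300²) = 2.71e+04
|j27000 + 275| = √(27000² + 275²) = 2.7e+04
|T(j27000)| = 8.72 × 2.71e+04 / 2.7e+04 = 8.7511
20 log₁₀(8.7511) = 18.841 dB

18.84 dB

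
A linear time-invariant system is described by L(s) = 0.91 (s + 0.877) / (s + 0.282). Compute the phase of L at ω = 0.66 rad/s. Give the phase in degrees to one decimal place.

-29.9°

∠(j0.66 + 0.877) = arctan(0.66/0.877) = 36.96°
∠(j0.66 + 0.282) = arctan(0.66/0.282) = 66.86°
∠L(j0.66) = 36.96° − 66.86° = -29.90°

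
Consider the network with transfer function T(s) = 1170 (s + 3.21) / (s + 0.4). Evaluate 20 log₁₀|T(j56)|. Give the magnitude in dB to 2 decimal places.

61.38 dB

|j56 + 3.21| = √(56² + 3.21²) = 56.09
|j56 + 0.4| = √(56² + 0.4²) = 56
|T(j56)| = 1170 × 56.09 / 56 = 1171.9
20 log₁₀(1171.9) = 61.378 dB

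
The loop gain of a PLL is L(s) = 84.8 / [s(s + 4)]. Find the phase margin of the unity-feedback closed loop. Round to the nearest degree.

24°

Gain crossover: |L(jω)| = 1 at ω ≈ 8.79 rad/s.
∠L(j8.79) = −90° − arctan(8.79/4) ≈ -155.52°
PM = 180° + (-155.52°) = 24.48°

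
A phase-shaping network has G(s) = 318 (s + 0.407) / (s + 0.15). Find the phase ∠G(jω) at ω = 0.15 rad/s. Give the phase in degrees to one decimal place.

-24.8°

∠(j0.15 + 0.407) = arctan(0.15/0.407) = 20.23°
∠(j0.15 + 0.15) = arctan(0.15/0.15) = 45.00°
∠G(j0.15) = 20.23° − 45.00° = -24.77°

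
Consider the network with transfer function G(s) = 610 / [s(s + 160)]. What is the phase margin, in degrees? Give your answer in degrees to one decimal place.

Gain crossover: |G(jω)| = 1 at ω ≈ 3.81 rad/s.
∠G(j3.81) = −90° − arctan(3.81/160) ≈ -91.36°
PM = 180° + (-91.36°) = 88.64°

88.6°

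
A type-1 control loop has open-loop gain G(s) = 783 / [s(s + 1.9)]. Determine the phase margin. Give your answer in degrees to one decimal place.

3.9°

Gain crossover: |G(jω)| = 1 at ω ≈ 27.9 rad/sec.
∠G(j27.9) = −90° − arctan(27.9/1.9) ≈ -176.11°
PM = 180° + (-176.11°) = 3.89°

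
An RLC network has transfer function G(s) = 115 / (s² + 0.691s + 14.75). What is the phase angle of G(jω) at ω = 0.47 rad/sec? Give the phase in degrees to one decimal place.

∠[(j0.47)² + 0.691(j0.47) + 14.75] = ∠[14.529 + j0.32477] = 1.28°
∠G(j0.47) = −1.28° = -1.28°

-1.3 deg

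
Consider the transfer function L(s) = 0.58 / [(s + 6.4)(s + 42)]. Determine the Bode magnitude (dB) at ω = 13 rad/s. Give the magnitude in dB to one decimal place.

|j13 + 6.4| = √(13² + 6.4²) = 14.49
|j13 + 42| = √(13² + 42²) = 43.97
|L(j13)| = 0.58 / (14.49 × 43.97) = 0.00091042
20 log₁₀(0.00091042) = -60.82 dB

-60.8 dB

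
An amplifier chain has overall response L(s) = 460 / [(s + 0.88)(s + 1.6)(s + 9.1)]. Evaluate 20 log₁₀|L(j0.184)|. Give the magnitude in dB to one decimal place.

30.9 dB

|j0.184 + 0.88| = √(0.184² + 0.88²) = 0.899
|j0.184 + 1.6| = √(0.184² + 1.6²) = 1.611
|j0.184 + 9.1| = √(0.184² + 9.1²) = 9.102
|L(j0.184)| = 460 / (0.899 × 1.611 × 9.102) = 34.904
20 log₁₀(34.904) = 30.86 dB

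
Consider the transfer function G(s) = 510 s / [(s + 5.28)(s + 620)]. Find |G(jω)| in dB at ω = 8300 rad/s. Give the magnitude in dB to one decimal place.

|j8300| = 8300
|j8300 + 5.28| = √(8300² + 5.28²) = 8300
|j8300 + 620| = √(8300² + 620²) = 8323
|G(j8300)| = 510 × 8300 / (8300 × 8323) = 0.061275
20 log₁₀(0.061275) = -24.25 dB

-24.3 dB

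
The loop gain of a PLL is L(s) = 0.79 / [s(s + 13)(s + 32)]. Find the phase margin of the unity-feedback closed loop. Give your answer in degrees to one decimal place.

Gain crossover: |L(jω)| = 1 at ω ≈ 0.0019 rad s⁻¹.
∠L(j0.0019) = −90° − arctan(0.0019/13) − arctan(0.0019/32) ≈ -90.01°
PM = 180° + (-90.01°) = 89.99°

90.0°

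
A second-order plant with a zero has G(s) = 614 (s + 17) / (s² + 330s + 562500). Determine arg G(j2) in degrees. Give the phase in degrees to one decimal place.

∠(j2 + 17) = arctan(2/17) = 6.71°
∠[(j2)² + 330(j2) + 562500] = ∠[5.625e+05 + j660] = 0.07°
∠G(j2) = 6.71° − 0.07° = 6.64°

6.6°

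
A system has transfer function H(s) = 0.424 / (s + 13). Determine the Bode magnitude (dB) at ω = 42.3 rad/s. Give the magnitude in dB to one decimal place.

-40.4 dB

|j42.3 + 13| = √(42.3² + 13²) = 44.25
|H(j42.3)| = 0.424 / 44.25 = 0.0095814
20 log₁₀(0.0095814) = -40.37 dB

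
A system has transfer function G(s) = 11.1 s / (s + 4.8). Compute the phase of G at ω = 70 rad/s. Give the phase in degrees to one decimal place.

∠(j70) = 90.00°
∠(j70 + 4.8) = arctan(70/4.8) = 86.08°
∠G(j70) = 90.00° − 86.08° = 3.92°

3.9°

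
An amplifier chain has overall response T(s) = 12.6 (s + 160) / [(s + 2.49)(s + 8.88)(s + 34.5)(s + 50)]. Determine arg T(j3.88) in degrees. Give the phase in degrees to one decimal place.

-90.4 deg

∠(j3.88 + 160) = arctan(3.88/160) = 1.39°
∠(j3.88 + 2.49) = arctan(3.88/2.49) = 57.31°
∠(j3.88 + 8.88) = arctan(3.88/8.88) = 23.60°
∠(j3.88 + 34.5) = arctan(3.88/34.5) = 6.42°
∠(j3.88 + 50) = arctan(3.88/50) = 4.44°
∠T(j3.88) = 1.39° − (57.31° + 23.60° + 6.42° + 4.44°) = -90.38°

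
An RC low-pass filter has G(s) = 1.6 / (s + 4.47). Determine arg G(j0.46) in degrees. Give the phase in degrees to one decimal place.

-5.9°

∠(j0.46 + 4.47) = arctan(0.46/4.47) = 5.88°
∠G(j0.46) = −5.88° = -5.88°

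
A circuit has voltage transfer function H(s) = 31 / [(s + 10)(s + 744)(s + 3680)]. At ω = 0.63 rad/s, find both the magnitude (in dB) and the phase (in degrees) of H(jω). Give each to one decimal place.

|H| = -118.9 dB, ∠H = -3.7 deg

|j0.63 + 10| = √(0.63² + 10²) = 10.02
|j0.63 + 744| = √(0.63² + 744²) = 744
|j0.63 + 3680| = √(0.63² + 3680²) = 3680
|H(j0.63)| = 31 / (10.02 × 744 × 3680) = 1.13e-06
20 log₁₀(1.13e-06) = -118.94 dB
∠(j0.63 + 10) = arctan(0.63/10) = 3.60°
∠(j0.63 + 744) = arctan(0.63/744) = 0.05°
∠(j0.63 + 3680) = arctan(0.63/3680) = 0.01°
∠H(j0.63) = − (3.60° + 0.05° + 0.01°) = -3.66°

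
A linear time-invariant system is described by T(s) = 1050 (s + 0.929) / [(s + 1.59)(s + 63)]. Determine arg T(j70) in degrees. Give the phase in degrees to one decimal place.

∠(j70 + 0.929) = arctan(70/0.929) = 89.24°
∠(j70 + 1.59) = arctan(70/1.59) = 88.70°
∠(j70 + 63) = arctan(70/63) = 48.01°
∠T(j70) = 89.24° − (88.70° + 48.01°) = -47.47°

-47.5°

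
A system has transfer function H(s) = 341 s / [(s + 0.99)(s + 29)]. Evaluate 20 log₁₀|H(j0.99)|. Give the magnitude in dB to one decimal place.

|j0.99| = 0.99
|j0.99 + 0.99| = √(0.99² + 0.99²) = 1.4
|j0.99 + 29| = √(0.99² + 29²) = 29.02
|H(j0.99)| = 341 × 0.99 / (1.4 × 29.02) = 8.3098
20 log₁₀(8.3098) = 18.39 dB

18.4 dB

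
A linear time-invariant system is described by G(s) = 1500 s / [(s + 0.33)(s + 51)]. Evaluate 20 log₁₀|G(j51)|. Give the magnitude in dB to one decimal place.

|j51| = 51
|j51 + 0.33| = √(51² + 0.33²) = 51
|j51 + 51| = √(51² + 51²) = 72.12
|G(j51)| = 1500 × 51 / (51 × 72.12) = 20.797
20 log₁₀(20.797) = 26.36 dB

26.4 dB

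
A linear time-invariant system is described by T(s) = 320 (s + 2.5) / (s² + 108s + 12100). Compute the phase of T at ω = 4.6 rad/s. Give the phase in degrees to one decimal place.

59.1°

∠(j4.6 + 2.5) = arctan(4.6/2.5) = 61.48°
∠[(j4.6)² + 108(j4.6) + 12100] = ∠[12079 + j496.8] = 2.36°
∠T(j4.6) = 61.48° − 2.36° = 59.12°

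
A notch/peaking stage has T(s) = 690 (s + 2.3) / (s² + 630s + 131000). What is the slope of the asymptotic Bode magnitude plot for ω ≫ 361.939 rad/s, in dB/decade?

-20 dB/decade

With 1 zero and 2 poles, the high-frequency asymptotic slope is 20 × (1 − 2) = -20 dB/decade.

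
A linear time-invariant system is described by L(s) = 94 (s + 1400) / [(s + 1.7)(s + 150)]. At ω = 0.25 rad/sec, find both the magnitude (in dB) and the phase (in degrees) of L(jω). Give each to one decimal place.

|j0.25 + 1400| = √(0.25² + 1400²) = 1400
|j0.25 + 1.7| = √(0.25² + 1.7²) = 1.718
|j0.25 + 150| = √(0.25² + 150²) = 150
|L(j0.25)| = 94 × 1400 / (1.718 × 150) = 510.59
20 log₁₀(510.59) = 54.16 dB
∠(j0.25 + 1400) = arctan(0.25/1400) = 0.01°
∠(j0.25 + 1.7) = arctan(0.25/1.7) = 8.37°
∠(j0.25 + 150) = arctan(0.25/150) = 0.10°
∠L(j0.25) = 0.01° − (8.37° + 0.10°) = -8.45°

|L| = 54.2 dB, ∠L = -8.5°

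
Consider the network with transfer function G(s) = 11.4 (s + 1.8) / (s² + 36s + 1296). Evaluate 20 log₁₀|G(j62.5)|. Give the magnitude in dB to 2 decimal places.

-13.69 dB

|j62.5 + 1.8| = √(62.5² + 1.8²) = 62.53
|(j62.5)² + 36(j62.5) + 1296| = |-2610.2 + j2250| = 3446
|G(j62.5)| = 11.4 × 62.53 / 3446 = 0.20684
20 log₁₀(0.20684) = -13.687 dB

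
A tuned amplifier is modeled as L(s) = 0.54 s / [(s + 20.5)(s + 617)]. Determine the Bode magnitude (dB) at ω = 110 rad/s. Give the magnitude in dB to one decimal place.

|j110| = 110
|j110 + 20.5| = √(110² + 20.5²) = 111.9
|j110 + 617| = √(110² + 617²) = 626.7
|L(j110)| = 0.54 × 110 / (111.9 × 626.7) = 0.00084703
20 log₁₀(0.00084703) = -61.44 dB

-61.4 dB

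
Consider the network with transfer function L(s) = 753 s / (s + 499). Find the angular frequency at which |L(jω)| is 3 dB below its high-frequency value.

For a single-pole high-pass, the −3 dB point is at the pole: ω = 499 rad s⁻¹.

499 rad s⁻¹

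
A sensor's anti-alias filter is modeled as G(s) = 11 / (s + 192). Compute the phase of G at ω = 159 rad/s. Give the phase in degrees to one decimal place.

-39.6°

∠(j159 + 192) = arctan(159/192) = 39.63°
∠G(j159) = −39.63° = -39.63°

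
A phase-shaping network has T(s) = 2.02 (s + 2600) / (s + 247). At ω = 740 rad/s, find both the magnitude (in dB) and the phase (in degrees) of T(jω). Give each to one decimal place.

|j740 + 2600| = √(740² + 2600²) = 2703
|j740 + 247| = √(740² + 247²) = 780.1
|T(j740)| = 2.02 × 2703 / 780.1 = 6.9995
20 log₁₀(6.9995) = 16.90 dB
∠(j740 + 2600) = arctan(740/2600) = 15.89°
∠(j740 + 247) = arctan(740/247) = 71.54°
∠T(j740) = 15.89° − 71.54° = -55.65°

|T| = 16.9 dB, ∠T = -55.7°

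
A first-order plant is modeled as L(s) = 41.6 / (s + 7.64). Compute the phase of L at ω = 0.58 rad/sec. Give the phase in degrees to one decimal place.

∠(j0.58 + 7.64) = arctan(0.58/7.64) = 4.34°
∠L(j0.58) = −4.34° = -4.34°

-4.3°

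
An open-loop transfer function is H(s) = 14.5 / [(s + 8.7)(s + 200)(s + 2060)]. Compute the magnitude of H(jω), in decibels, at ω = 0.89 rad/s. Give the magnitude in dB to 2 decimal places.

|j0.89 + 8.7| = √(0.89² + 8.7²) = 8.745
|j0.89 + 200| = √(0.89² + 200²) = 200
|j0.89 + 2060| = √(0.89² + 2060²) = 2060
|H(j0.89)| = 14.5 / (8.745 × 200 × 2060) = 4.0243e-06
20 log₁₀(4.0243e-06) = -107.906 dB

-107.91 dB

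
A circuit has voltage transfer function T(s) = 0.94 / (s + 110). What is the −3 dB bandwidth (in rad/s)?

For a single-pole low-pass, the −3 dB point is at the pole: ω = 110 rad/s.

110 rad/s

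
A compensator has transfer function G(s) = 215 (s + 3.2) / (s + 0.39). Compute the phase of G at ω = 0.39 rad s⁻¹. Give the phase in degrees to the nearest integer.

-38 deg

∠(j0.39 + 3.2) = arctan(0.39/3.2) = 6.95°
∠(j0.39 + 0.39) = arctan(0.39/0.39) = 45.00°
∠G(j0.39) = 6.95° − 45.00° = -38.05°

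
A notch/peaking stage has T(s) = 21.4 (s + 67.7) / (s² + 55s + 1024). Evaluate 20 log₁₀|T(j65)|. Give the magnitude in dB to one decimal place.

-7.6 dB

|j65 + 67.7| = √(65² + 67.7²) = 93.85
|(j65)² + 55(j65) + 1024| = |-3201 + j3575| = 4799
|T(j65)| = 21.4 × 93.85 / 4799 = 0.41854
20 log₁₀(0.41854) = -7.57 dB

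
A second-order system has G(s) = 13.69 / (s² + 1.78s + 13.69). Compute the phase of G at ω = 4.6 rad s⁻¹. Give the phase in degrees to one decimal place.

∠[(j4.6)² + 1.78(j4.6) + 13.69] = ∠[-7.47 + j8.188] = 132.37°
∠G(j4.6) = −132.37° = -132.37°

-132.4°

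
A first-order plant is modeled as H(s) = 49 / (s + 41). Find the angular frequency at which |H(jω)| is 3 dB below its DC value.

41 rad/sec

For a single-pole low-pass, the −3 dB point is at the pole: ω = 41 rad/sec.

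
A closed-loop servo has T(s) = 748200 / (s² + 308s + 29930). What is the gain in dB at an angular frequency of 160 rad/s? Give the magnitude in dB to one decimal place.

23.6 dB

|(j160)² + 308(j160) + 29930| = |4330 + j49280| = 4.947e+04
|T(j160)| = 748200 / 4.947e+04 = 15.124
20 log₁₀(15.124) = 23.59 dB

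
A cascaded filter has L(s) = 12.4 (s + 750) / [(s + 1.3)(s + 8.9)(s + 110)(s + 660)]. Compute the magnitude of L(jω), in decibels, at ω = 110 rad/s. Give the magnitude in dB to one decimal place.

|j110 + 750| = √(110² + 750²) = 758
|j110 + 1.3| = √(110² + 1.3²) = 110
|j110 + 8.9| = √(110² + 8.9²) = 110.4
|j110 + 110| = √(110² + 110²) = 155.6
|j110 + 660| = √(110² + 660²) = 669.1
|L(j110)| = 12.4 × 758 / (110 × 110.4 × 155.6 × 669.1) = 7.4382e-06
20 log₁₀(7.4382e-06) = -102.57 dB

-102.6 dB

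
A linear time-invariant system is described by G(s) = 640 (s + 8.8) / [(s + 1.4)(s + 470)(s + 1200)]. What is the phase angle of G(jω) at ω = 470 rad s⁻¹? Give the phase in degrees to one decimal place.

-67.3°

∠(j470 + 8.8) = arctan(470/8.8) = 88.93°
∠(j470 + 1.4) = arctan(470/1.4) = 89.83°
∠(j470 + 470) = arctan(470/470) = 45.00°
∠(j470 + 1200) = arctan(470/1200) = 21.39°
∠G(j470) = 88.93° − (89.83° + 45.00° + 21.39°) = -67.29°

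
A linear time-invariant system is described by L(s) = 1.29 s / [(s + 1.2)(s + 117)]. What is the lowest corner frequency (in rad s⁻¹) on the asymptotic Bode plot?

1.2 rad s⁻¹

Break frequencies occur at each pole and zero magnitude: 1.2 rad s⁻¹, 117 rad s⁻¹.
The lowest is 1.2 rad s⁻¹.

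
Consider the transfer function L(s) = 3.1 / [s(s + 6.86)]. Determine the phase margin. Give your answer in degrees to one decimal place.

86.2°

Gain crossover: |L(jω)| = 1 at ω ≈ 0.451 rad s⁻¹.
∠L(j0.451) = −90° − arctan(0.451/6.86) ≈ -93.76°
PM = 180° + (-93.76°) = 86.24°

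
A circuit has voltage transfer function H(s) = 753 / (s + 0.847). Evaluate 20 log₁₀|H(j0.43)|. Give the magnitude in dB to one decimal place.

58.0 dB

|j0.43 + 0.847| = √(0.43² + 0.847²) = 0.9499
|H(j0.43)| = 753 / 0.9499 = 792.72
20 log₁₀(792.72) = 57.98 dB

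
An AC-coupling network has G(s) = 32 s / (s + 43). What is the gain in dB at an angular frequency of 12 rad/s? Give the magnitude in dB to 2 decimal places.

|j12| = 12
|j12 + 43| = √(12² + 43²) = 44.64
|G(j12)| = 32 × 12 / 44.64 = 8.6016
20 log₁₀(8.6016) = 18.692 dB

18.69 dB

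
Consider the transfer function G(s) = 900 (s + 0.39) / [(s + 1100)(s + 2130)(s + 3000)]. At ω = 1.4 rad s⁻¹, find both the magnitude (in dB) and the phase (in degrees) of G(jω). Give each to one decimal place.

|G| = -134.6 dB, ∠G = 74.3°

|j1.4 + 0.39| = √(1.4² + 0.39²) = 1.453
|j1.4 + 1100| = √(1.4² + 1100²) = 1100
|j1.4 + 2130| = √(1.4² + 2130²) = 2130
|j1.4 + 3000| = √(1.4² + 3000²) = 3000
|G(j1.4)| = 900 × 1.453 / (1100 × 2130 × 3000) = 1.8608e-07
20 log₁₀(1.8608e-07) = -134.61 dB
∠(j1.4 + 0.39) = arctan(1.4/0.39) = 74.43°
∠(j1.4 + 1100) = arctan(1.4/1100) = 0.07°
∠(j1.4 + 2130) = arctan(1.4/2130) = 0.04°
∠(j1.4 + 3000) = arctan(1.4/3000) = 0.03°
∠G(j1.4) = 74.43° − (0.07° + 0.04° + 0.03°) = 74.30°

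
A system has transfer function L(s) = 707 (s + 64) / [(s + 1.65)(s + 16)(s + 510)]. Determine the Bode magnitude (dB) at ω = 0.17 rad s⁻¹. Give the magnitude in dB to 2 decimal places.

|j0.17 + 64| = √(0.17² + 64²) = 64
|j0.17 + 1.65| = √(0.17² + 1.65²) = 1.659
|j0.17 + 16| = √(0.17² + 16²) = 16
|j0.17 + 510| = √(0.17² + 510²) = 510
|L(j0.17)| = 707 × 64 / (1.659 × 16 × 510) = 3.3428
20 log₁₀(3.3428) = 10.482 dB

10.48 dB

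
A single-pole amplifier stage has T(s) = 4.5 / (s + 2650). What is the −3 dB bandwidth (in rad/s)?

For a single-pole low-pass, the −3 dB point is at the pole: ω = 2650 rad/s.

2650 rad/s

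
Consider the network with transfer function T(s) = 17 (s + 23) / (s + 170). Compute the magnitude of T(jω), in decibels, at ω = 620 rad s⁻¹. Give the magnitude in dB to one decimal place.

|j620 + 23| = √(620² + 23²) = 620.4
|j620 + 170| = √(620² + 170²) = 642.9
|T(j620)| = 17 × 620.4 / 642.9 = 16.406
20 log₁₀(16.406) = 24.30 dB

24.3 dB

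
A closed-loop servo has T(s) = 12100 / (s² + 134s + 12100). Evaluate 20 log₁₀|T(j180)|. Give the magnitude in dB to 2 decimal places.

|(j180)² + 134(j180) + 12100| = |-20300 + j24120| = 3.153e+04
|T(j180)| = 12100 / 3.153e+04 = 0.38381
20 log₁₀(0.38381) = -8.318 dB

-8.32 dB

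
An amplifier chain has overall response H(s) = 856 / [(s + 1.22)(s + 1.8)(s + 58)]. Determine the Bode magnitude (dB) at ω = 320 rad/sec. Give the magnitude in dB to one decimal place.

|j320 + 1.22| = √(320² + 1.22²) = 320
|j320 + 1.8| = √(320² + 1.8²) = 320
|j320 + 58| = √(320² + 58²) = 325.2
|H(j320)| = 856 / (320 × 320 × 325.2) = 2.5704e-05
20 log₁₀(2.5704e-05) = -91.80 dB

-91.8 dB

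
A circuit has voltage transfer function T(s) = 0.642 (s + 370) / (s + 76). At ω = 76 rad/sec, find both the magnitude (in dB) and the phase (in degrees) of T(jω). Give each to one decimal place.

|T| = 7.1 dB, ∠T = -33.4 deg

|j76 + 370| = √(76² + 370²) = 377.7
|j76 + 76| = √(76² + 76²) = 107.5
|T(j76)| = 0.642 × 377.7 / 107.5 = 2.2562
20 log₁₀(2.2562) = 7.07 dB
∠(j76 + 370) = arctan(76/370) = 11.61°
∠(j76 + 76) = arctan(76/76) = 45.00°
∠T(j76) = 11.61° − 45.00° = -33.39°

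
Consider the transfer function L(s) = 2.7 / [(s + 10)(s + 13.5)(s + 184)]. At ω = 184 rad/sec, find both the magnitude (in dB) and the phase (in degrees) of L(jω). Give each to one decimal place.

|j184 + 10| = √(184² + 10²) = 184.3
|j184 + 13.5| = √(184² + 13.5²) = 184.5
|j184 + 184| = √(184² + 184²) = 260.2
|L(j184)| = 2.7 / (184.3 × 184.5 × 260.2) = 3.052e-07
20 log₁₀(3.052e-07) = -130.31 dB
∠(j184 + 10) = arctan(184/10) = 86.89°
∠(j184 + 13.5) = arctan(184/13.5) = 85.80°
∠(j184 + 184) = arctan(184/184) = 45.00°
∠L(j184) = − (86.89° + 85.80° + 45.00°) = -217.69°

|L| = -130.3 dB, ∠L = -217.7°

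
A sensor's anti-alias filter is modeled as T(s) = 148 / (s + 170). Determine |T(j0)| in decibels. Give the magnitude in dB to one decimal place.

-1.2 dB

T(0) = 148 / 170 = 0.87059
20 log₁₀(0.87059) = -1.20 dB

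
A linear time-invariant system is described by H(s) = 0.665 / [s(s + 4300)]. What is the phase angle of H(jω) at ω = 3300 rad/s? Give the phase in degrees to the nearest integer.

∠(j3300 + 4300) = arctan(3300/4300) = 37.50°
∠(j3300) = 90.00°
∠H(j3300) = − (37.50° + 90.00°) = -127.50°

-128°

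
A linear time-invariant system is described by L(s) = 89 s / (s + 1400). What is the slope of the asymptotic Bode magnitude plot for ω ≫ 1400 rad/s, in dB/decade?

With 1 zero and 1 pole, the high-frequency asymptotic slope is 20 × (1 − 1) = 0 dB/decade.

0 dB/decade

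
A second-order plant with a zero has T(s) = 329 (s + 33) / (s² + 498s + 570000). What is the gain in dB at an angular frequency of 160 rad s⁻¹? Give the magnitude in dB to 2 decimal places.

|j160 + 33| = √(160² + 33²) = 163.4
|(j160)² + 498(j160) + 570000| = |5.444e+05 + j79680| = 5.502e+05
|T(j160)| = 329 × 163.4 / 5.502e+05 = 0.097688
20 log₁₀(0.097688) = -20.203 dB

-20.20 dB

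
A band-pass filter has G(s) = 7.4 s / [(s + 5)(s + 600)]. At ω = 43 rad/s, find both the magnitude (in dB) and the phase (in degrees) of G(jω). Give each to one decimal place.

|j43| = 43
|j43 + 5| = √(43² + 5²) = 43.29
|j43 + 600| = √(43² + 600²) = 601.5
|G(j43)| = 7.4 × 43 / (43.29 × 601.5) = 0.012219
20 log₁₀(0.012219) = -38.26 dB
∠(j43) = 90.00°
∠(j43 + 5) = arctan(43/5) = 83.37°
∠(j43 + 600) = arctan(43/600) = 4.10°
∠G(j43) = 90.00° − (83.37° + 4.10°) = 2.53°

|G| = -38.3 dB, ∠G = 2.5°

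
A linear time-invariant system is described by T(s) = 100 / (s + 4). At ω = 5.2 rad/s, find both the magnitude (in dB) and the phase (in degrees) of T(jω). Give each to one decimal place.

|T| = 23.7 dB, ∠T = -52.4°

|j5.2 + 4| = √(5.2² + 4²) = 6.56
|T(j5.2)| = 100 / 6.56 = 15.243
20 log₁₀(15.243) = 23.66 dB
∠(j5.2 + 4) = arctan(5.2/4) = 52.43°
∠T(j5.2) = −52.43° = -52.43°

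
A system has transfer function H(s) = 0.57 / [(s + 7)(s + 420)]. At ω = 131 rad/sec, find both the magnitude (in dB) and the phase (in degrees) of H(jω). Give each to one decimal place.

|j131 + 7| = √(131² + 7²) = 131.2
|j131 + 420| = √(131² + 420²) = 440
|H(j131)| = 0.57 / (131.2 × 440) = 9.8759e-06
20 log₁₀(9.8759e-06) = -100.11 dB
∠(j131 + 7) = arctan(131/7) = 86.94°
∠(j131 + 420) = arctan(131/420) = 17.32°
∠H(j131) = − (86.94° + 17.32°) = -104.26°

|H| = -100.1 dB, ∠H = -104.3 deg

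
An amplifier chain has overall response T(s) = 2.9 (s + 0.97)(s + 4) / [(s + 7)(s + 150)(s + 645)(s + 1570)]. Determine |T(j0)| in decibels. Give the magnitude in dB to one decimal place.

T(0) = 2.9 × 0.97 × 4 / (7 × 150 × 645 × 1570) = 1.0582e-08
20 log₁₀(1.0582e-08) = -159.51 dB

-159.5 dB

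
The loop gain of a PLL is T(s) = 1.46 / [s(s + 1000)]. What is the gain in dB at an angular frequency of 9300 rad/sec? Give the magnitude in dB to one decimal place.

|j9300 + 1000| = √(9300² + 1000²) = 9354
|j9300| = 9300
|T(j9300)| = 1.46 / (9354 × 9300) = 1.6784e-08
20 log₁₀(1.6784e-08) = -155.50 dB

-155.5 dB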